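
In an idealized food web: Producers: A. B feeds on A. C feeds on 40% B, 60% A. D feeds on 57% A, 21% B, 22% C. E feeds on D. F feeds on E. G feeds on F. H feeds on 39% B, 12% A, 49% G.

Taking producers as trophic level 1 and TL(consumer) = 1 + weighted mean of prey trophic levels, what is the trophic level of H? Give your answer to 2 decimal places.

4.60

B: 1 + 1 = 2
C: 1 + (0.4×2 + 0.6×1) = 2.4
D: 1 + (0.57×1 + 0.21×2 + 0.22×2.4) = 2.518
E: 1 + 2.518 = 3.518
F: 1 + 3.518 = 4.518
G: 1 + 4.518 = 5.518
H: 1 + (0.39×2 + 0.12×1 + 0.49×5.518) = 4.60382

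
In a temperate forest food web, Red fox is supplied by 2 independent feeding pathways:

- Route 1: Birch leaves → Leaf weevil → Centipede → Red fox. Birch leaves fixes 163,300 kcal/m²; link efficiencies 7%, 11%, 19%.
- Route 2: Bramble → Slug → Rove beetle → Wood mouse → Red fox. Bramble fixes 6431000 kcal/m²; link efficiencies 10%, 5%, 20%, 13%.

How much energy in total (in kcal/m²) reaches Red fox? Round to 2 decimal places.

Route 1: 163300 × 0.07 × 0.11 × 0.19 = 238.9079 kcal/m²
Route 2: 6431000 × 0.1 × 0.05 × 0.2 × 0.13 = 836.03 kcal/m²
Total at Red fox: 238.9079 + 836.03 = 1074.9379 kcal/m²

1074.94 kcal/m²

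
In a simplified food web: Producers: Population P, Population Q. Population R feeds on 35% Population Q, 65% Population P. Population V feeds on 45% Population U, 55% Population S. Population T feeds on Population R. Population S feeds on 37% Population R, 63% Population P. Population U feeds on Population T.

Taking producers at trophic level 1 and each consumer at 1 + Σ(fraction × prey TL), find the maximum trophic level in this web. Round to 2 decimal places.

4.10

Population R: 1 + (0.35×1 + 0.65×1) = 2
Population S: 1 + (0.37×2 + 0.63×1) = 2.37
Population T: 1 + 2 = 3
Population U: 1 + 3 = 4
Population V: 1 + (0.45×4 + 0.55×2.37) = 4.1035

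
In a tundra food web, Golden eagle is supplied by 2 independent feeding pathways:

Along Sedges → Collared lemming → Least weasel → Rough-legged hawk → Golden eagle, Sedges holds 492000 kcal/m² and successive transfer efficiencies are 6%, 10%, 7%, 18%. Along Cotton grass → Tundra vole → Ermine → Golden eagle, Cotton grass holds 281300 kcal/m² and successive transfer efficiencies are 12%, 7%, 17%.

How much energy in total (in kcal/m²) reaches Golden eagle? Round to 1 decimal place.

438.9 kcal/m²

Via Sedges: 492000 × 0.06 × 0.1 × 0.07 × 0.18 = 37.1952 kcal/m²
Via Cotton grass: 281300 × 0.12 × 0.07 × 0.17 = 401.6964 kcal/m²
Total at Golden eagle: 37.1952 + 401.6964 = 438.8916 kcal/m²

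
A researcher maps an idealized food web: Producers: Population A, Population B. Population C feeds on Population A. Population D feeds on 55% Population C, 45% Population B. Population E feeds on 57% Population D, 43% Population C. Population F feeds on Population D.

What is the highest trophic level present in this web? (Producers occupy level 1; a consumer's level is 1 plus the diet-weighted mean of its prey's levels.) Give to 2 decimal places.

3.55

Population C: 1 + 1 = 2
Population D: 1 + (0.55×2 + 0.45×1) = 2.55
Population E: 1 + (0.57×2.55 + 0.43×2) = 3.3135
Population F: 1 + 2.55 = 3.55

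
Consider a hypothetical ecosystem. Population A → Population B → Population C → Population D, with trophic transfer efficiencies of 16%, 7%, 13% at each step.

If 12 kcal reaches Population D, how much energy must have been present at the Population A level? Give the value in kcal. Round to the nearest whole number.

8242 kcal

Cumulative transfer efficiency: 0.16 × 0.07 × 0.13 = 0.001456
Population A energy = 12 / 0.001456 = 8242 kcal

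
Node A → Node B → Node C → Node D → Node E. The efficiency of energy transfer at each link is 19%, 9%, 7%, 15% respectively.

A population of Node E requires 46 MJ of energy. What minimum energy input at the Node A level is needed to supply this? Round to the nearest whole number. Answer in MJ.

256196 MJ

Cumulative transfer efficiency: 0.19 × 0.09 × 0.07 × 0.15 = 0.00017955
Node A energy = 46 / 0.00017955 = 256196 MJ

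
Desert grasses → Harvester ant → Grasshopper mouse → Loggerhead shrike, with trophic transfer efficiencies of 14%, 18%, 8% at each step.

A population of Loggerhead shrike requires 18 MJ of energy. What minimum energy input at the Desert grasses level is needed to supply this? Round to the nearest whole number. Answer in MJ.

Cumulative transfer efficiency: 0.14 × 0.18 × 0.08 = 0.002016
Desert grasses energy = 18 / 0.002016 = 8929 MJ

8929 MJ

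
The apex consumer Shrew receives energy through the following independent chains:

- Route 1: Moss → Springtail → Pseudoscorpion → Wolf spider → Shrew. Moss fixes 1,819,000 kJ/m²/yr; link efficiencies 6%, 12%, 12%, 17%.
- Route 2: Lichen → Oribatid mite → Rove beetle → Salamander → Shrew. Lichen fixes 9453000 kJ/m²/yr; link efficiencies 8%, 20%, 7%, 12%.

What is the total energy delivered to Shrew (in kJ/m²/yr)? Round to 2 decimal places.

Route 1: 1819000 × 0.06 × 0.12 × 0.12 × 0.17 = 267.17472 kJ/m²/yr
Route 2: 9453000 × 0.08 × 0.2 × 0.07 × 0.12 = 1270.4832 kJ/m²/yr
Total at Shrew: 267.17472 + 1270.4832 = 1537.65792 kJ/m²/yr

1537.66 kJ/m²/yr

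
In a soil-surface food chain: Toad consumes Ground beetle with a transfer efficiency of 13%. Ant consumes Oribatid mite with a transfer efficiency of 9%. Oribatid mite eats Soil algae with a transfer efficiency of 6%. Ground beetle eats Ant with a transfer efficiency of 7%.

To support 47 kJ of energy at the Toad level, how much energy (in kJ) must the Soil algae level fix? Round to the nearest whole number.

956451 kJ

Cumulative transfer efficiency: 0.06 × 0.09 × 0.07 × 0.13 = 0.00004914
Soil algae energy = 47 / 0.00004914 = 956451 kJ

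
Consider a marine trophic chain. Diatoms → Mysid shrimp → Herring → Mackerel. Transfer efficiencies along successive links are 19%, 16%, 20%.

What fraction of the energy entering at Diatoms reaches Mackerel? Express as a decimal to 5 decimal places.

Product of link efficiencies: 0.19 × 0.16 × 0.2 = 0.00608

0.00608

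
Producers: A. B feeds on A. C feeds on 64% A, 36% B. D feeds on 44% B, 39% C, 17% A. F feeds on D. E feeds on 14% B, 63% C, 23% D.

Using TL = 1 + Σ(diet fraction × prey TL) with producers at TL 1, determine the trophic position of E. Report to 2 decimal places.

B: 1 + 1 = 2
C: 1 + (0.64×1 + 0.36×2) = 2.36
D: 1 + (0.44×2 + 0.39×2.36 + 0.17×1) = 2.9704
E: 1 + (0.14×2 + 0.63×2.36 + 0.23×2.9704) = 3.449992
F: 1 + 2.9704 = 3.9704

3.45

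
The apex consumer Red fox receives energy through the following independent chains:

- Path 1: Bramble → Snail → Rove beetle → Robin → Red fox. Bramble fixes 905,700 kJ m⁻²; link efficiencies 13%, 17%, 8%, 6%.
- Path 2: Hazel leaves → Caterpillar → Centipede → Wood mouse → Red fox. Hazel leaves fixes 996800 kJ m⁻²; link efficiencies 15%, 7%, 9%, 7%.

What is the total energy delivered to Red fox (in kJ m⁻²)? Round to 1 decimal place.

Path 1: 905700 × 0.13 × 0.17 × 0.08 × 0.06 = 96.076656 kJ m⁻²
Path 2: 996800 × 0.15 × 0.07 × 0.09 × 0.07 = 65.93832 kJ m⁻²
Total at Red fox: 96.076656 + 65.93832 = 162.014976 kJ m⁻²

162.0 kJ m⁻²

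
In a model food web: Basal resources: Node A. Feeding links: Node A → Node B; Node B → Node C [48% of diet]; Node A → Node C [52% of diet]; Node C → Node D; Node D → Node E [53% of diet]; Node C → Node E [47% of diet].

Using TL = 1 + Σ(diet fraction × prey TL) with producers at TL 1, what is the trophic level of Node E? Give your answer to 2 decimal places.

Node B: 1 + 1 = 2
Node C: 1 + (0.48×2 + 0.52×1) = 2.48
Node D: 1 + 2.48 = 3.48
Node E: 1 + (0.53×3.48 + 0.47×2.48) = 4.01

4.01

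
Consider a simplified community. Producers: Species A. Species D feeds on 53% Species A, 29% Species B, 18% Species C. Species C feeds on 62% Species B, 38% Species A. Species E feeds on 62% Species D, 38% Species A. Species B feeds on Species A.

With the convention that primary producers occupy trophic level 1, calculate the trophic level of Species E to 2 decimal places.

2.98

Species B: 1 + 1 = 2
Species C: 1 + (0.62×2 + 0.38×1) = 2.62
Species D: 1 + (0.53×1 + 0.29×2 + 0.18×2.62) = 2.5816
Species E: 1 + (0.62×2.5816 + 0.38×1) = 2.980592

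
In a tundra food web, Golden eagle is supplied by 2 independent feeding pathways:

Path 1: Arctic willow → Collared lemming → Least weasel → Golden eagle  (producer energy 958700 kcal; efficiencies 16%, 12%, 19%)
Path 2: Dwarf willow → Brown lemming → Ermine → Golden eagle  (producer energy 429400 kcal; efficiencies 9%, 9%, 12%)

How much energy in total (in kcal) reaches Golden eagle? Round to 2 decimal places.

3914.71 kcal

Path 1: 958700 × 0.16 × 0.12 × 0.19 = 3497.3376 kcal
Path 2: 429400 × 0.09 × 0.09 × 0.12 = 417.3768 kcal
Total at Golden eagle: 3497.3376 + 417.3768 = 3914.7144 kcal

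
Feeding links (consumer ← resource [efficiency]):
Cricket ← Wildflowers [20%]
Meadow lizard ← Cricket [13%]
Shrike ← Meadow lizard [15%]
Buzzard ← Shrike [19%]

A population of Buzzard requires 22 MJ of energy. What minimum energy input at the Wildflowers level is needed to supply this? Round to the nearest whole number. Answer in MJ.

Cumulative transfer efficiency: 0.2 × 0.13 × 0.15 × 0.19 = 0.000741
Wildflowers energy = 22 / 0.000741 = 29690 MJ

29690 MJ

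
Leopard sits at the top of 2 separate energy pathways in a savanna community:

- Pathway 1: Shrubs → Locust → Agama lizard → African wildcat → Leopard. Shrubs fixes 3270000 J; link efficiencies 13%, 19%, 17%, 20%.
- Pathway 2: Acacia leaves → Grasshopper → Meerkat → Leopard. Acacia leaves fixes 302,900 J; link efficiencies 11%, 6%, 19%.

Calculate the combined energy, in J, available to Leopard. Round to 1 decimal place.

3126.0 J

Pathway 1: 3270000 × 0.13 × 0.19 × 0.17 × 0.2 = 2746.146 J
Pathway 2: 302900 × 0.11 × 0.06 × 0.19 = 379.8366 J
Total at Leopard: 2746.146 + 379.8366 = 3125.9826 J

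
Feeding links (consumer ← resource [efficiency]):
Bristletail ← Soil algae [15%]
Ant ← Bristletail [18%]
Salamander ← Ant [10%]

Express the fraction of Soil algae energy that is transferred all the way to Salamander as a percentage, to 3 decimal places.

Product of link efficiencies: 0.15 × 0.18 × 0.1 = 0.0027
As a percentage: 0.0027 × 100 = 0.270%

0.270%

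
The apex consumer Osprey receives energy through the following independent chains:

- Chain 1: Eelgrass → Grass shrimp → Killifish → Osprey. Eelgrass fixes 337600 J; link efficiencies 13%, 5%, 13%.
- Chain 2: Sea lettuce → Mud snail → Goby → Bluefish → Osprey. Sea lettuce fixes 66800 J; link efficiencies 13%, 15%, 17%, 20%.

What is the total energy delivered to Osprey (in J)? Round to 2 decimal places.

Chain 1: 337600 × 0.13 × 0.05 × 0.13 = 285.272 J
Chain 2: 66800 × 0.13 × 0.15 × 0.17 × 0.2 = 44.2884 J
Total at Osprey: 285.272 + 44.2884 = 329.5604 J

329.56 J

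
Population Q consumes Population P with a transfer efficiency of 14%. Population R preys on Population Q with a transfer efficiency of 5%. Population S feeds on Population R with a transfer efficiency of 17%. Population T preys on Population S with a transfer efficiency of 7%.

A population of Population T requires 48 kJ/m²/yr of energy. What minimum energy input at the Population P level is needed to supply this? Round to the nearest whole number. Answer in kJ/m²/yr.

576230 kJ/m²/yr

Cumulative transfer efficiency: 0.14 × 0.05 × 0.17 × 0.07 = 0.0000833
Population P energy = 48 / 0.0000833 = 576230 kJ/m²/yr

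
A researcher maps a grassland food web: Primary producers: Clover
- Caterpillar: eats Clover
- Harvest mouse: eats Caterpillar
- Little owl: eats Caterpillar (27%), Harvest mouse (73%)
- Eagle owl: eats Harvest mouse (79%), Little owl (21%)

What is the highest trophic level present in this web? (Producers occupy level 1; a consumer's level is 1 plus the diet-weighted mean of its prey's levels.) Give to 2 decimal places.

4.15

Caterpillar: 1 + 1 = 2
Harvest mouse: 1 + 2 = 3
Little owl: 1 + (0.27×2 + 0.73×3) = 3.73
Eagle owl: 1 + (0.79×3 + 0.21×3.73) = 4.1533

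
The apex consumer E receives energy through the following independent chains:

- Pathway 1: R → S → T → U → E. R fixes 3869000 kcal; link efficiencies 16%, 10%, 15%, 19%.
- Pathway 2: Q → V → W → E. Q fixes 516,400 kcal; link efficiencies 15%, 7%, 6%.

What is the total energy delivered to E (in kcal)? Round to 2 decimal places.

2089.60 kcal

Pathway 1: 3869000 × 0.16 × 0.1 × 0.15 × 0.19 = 1764.264 kcal
Pathway 2: 516400 × 0.15 × 0.07 × 0.06 = 325.332 kcal
Total at E: 1764.264 + 325.332 = 2089.596 kcal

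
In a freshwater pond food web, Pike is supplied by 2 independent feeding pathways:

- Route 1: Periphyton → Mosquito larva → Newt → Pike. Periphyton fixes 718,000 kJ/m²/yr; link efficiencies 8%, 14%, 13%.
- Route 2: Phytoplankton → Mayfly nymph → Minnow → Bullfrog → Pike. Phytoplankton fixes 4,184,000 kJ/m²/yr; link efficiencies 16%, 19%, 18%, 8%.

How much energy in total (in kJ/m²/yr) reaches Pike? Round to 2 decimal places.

2877.00 kJ/m²/yr

Route 1: 718000 × 0.08 × 0.14 × 0.13 = 1045.408 kJ/m²/yr
Route 2: 4184000 × 0.16 × 0.19 × 0.18 × 0.08 = 1831.58784 kJ/m²/yr
Total at Pike: 1045.408 + 1831.58784 = 2876.99584 kJ/m²/yr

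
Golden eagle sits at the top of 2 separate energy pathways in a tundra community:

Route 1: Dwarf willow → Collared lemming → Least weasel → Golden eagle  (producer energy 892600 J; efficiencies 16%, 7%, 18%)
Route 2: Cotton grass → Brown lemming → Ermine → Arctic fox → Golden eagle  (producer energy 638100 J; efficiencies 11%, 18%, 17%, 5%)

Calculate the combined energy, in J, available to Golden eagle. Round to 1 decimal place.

Route 1: 892600 × 0.16 × 0.07 × 0.18 = 1799.4816 J
Route 2: 638100 × 0.11 × 0.18 × 0.17 × 0.05 = 107.39223 J
Total at Golden eagle: 1799.4816 + 107.39223 = 1906.87383 J

1906.9 J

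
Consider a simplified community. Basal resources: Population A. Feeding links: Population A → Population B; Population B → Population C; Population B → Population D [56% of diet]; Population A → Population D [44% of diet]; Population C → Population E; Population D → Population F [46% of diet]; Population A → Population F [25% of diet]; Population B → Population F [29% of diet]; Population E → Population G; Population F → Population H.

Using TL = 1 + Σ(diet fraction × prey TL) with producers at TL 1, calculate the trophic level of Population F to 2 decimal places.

3.01

Population B: 1 + 1 = 2
Population C: 1 + 2 = 3
Population D: 1 + (0.56×2 + 0.44×1) = 2.56
Population E: 1 + 3 = 4
Population F: 1 + (0.46×2.56 + 0.25×1 + 0.29×2) = 3.0076
Population G: 1 + 4 = 5
Population H: 1 + 3.0076 = 4.0076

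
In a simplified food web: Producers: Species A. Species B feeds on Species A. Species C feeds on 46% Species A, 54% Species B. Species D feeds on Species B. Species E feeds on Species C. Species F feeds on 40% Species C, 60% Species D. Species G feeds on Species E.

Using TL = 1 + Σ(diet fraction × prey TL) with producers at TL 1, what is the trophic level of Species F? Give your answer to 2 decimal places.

3.82

Species B: 1 + 1 = 2
Species C: 1 + (0.46×1 + 0.54×2) = 2.54
Species D: 1 + 2 = 3
Species E: 1 + 2.54 = 3.54
Species F: 1 + (0.4×2.54 + 0.6×3) = 3.816
Species G: 1 + 3.54 = 4.54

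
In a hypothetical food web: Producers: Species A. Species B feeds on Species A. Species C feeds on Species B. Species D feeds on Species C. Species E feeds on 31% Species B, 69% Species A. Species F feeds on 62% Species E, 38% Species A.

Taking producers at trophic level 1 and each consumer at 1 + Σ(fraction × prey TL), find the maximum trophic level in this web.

4

Species B: 1 + 1 = 2
Species C: 1 + 2 = 3
Species D: 1 + 3 = 4
Species E: 1 + (0.31×2 + 0.69×1) = 2.31
Species F: 1 + (0.62×2.31 + 0.38×1) = 2.8122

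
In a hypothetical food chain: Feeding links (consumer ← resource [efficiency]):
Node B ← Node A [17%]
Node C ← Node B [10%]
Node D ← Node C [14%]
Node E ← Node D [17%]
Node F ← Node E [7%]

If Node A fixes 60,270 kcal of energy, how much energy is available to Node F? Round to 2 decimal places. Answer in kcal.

Node B: 60270 × 0.17 = 10245.9 kcal
Node C: 10245.9 × 0.1 = 1024.59 kcal
Node D: 1024.59 × 0.14 = 143.4426 kcal
Node E: 143.4426 × 0.17 = 24.385242 kcal
Node F: 24.385242 × 0.07 = 1.70696694 kcal

1.71 kcal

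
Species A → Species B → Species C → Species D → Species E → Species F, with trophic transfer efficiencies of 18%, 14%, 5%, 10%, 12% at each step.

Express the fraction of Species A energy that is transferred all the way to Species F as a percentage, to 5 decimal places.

Product of link efficiencies: 0.18 × 0.14 × 0.05 × 0.1 × 0.12 = 0.00001512
As a percentage: 0.00001512 × 100 = 0.00151%

0.00151%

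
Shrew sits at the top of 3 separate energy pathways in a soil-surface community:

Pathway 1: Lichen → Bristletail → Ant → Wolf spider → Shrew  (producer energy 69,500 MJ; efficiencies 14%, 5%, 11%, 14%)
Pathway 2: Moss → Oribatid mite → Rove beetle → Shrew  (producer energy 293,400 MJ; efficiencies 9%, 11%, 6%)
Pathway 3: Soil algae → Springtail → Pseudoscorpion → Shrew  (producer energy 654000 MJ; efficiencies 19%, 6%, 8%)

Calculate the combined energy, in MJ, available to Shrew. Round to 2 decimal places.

778.22 MJ

Pathway 1: 69500 × 0.14 × 0.05 × 0.11 × 0.14 = 7.4921 MJ
Pathway 2: 293400 × 0.09 × 0.11 × 0.06 = 174.2796 MJ
Pathway 3: 654000 × 0.19 × 0.06 × 0.08 = 596.448 MJ
Total at Shrew: 7.4921 + 174.2796 + 596.448 = 778.2197 MJ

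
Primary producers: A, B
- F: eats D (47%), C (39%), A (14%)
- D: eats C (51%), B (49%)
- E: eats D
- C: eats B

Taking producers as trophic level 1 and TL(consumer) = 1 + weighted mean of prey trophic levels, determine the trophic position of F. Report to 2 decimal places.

3.10

C: 1 + 1 = 2
D: 1 + (0.51×2 + 0.49×1) = 2.51
E: 1 + 2.51 = 3.51
F: 1 + (0.47×2.51 + 0.39×2 + 0.14×1) = 3.0997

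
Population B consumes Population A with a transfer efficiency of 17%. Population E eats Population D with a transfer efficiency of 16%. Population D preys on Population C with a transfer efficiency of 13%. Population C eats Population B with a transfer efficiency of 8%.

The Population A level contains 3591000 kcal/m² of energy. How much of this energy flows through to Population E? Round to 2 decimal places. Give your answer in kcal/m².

1015.82 kcal/m²

Population B: 3591000 × 0.17 = 610470 kcal/m²
Population C: 610470 × 0.08 = 48837.6 kcal/m²
Population D: 48837.6 × 0.13 = 6348.888 kcal/m²
Population E: 6348.888 × 0.16 = 1015.82208 kcal/m²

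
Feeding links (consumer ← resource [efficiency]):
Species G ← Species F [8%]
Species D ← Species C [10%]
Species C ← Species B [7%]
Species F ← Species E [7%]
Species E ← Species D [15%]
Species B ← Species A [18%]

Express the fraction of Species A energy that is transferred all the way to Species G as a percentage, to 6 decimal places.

0.000106%

Product of link efficiencies: 0.18 × 0.07 × 0.1 × 0.15 × 0.07 × 0.08 = 0.0000010584
As a percentage: 0.0000010584 × 100 = 0.000106%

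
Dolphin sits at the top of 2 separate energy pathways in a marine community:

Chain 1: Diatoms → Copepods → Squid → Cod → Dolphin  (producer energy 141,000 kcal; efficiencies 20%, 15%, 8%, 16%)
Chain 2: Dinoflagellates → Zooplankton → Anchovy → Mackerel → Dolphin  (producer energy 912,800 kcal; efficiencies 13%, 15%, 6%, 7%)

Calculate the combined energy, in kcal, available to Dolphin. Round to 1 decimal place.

128.9 kcal

Chain 1: 141000 × 0.2 × 0.15 × 0.08 × 0.16 = 54.144 kcal
Chain 2: 912800 × 0.13 × 0.15 × 0.06 × 0.07 = 74.75832 kcal
Total at Dolphin: 54.144 + 74.75832 = 128.90232 kcal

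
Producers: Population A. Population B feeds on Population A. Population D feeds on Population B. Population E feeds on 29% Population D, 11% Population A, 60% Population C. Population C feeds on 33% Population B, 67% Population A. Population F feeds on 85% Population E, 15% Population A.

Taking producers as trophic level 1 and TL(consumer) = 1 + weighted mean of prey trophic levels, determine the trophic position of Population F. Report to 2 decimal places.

4.02

Population B: 1 + 1 = 2
Population C: 1 + (0.33×2 + 0.67×1) = 2.33
Population D: 1 + 2 = 3
Population E: 1 + (0.29×3 + 0.11×1 + 0.6×2.33) = 3.378
Population F: 1 + (0.85×3.378 + 0.15×1) = 4.0213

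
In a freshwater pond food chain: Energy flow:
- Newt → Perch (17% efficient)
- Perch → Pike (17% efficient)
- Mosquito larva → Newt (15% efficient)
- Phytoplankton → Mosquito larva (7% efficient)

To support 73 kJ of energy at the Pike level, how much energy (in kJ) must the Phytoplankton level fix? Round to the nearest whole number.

240567 kJ

Cumulative transfer efficiency: 0.07 × 0.15 × 0.17 × 0.17 = 0.00030345
Phytoplankton energy = 73 / 0.00030345 = 240567 kJ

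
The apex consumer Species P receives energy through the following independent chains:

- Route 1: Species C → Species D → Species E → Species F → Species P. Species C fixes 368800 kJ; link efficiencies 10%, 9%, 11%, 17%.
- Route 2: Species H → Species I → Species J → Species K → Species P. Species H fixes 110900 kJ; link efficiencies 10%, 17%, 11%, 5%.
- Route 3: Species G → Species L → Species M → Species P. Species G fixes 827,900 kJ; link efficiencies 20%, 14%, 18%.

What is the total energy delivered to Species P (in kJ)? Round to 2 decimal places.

4245.05 kJ

Route 1: 368800 × 0.1 × 0.09 × 0.11 × 0.17 = 62.06904 kJ
Route 2: 110900 × 0.1 × 0.17 × 0.11 × 0.05 = 10.36915 kJ
Route 3: 827900 × 0.2 × 0.14 × 0.18 = 4172.616 kJ
Total at Species P: 62.06904 + 10.36915 + 4172.616 = 4245.05419 kJ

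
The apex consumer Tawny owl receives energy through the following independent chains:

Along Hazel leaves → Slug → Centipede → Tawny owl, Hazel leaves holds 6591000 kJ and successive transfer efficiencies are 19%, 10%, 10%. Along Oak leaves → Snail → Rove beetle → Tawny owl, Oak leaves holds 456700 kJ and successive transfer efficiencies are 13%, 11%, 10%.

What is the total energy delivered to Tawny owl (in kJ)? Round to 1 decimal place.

Via Hazel leaves: 6591000 × 0.19 × 0.1 × 0.1 = 12522.9 kJ
Via Oak leaves: 456700 × 0.13 × 0.11 × 0.1 = 653.081 kJ
Total at Tawny owl: 12522.9 + 653.081 = 13175.981 kJ

13176.0 kJ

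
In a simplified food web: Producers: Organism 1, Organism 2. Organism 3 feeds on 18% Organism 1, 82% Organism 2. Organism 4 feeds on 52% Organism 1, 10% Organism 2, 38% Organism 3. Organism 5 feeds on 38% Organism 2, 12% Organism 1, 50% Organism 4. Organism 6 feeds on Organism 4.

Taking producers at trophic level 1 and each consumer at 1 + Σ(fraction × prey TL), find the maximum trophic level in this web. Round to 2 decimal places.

3.38

Organism 3: 1 + (0.18×1 + 0.82×1) = 2
Organism 4: 1 + (0.52×1 + 0.1×1 + 0.38×2) = 2.38
Organism 5: 1 + (0.38×1 + 0.12×1 + 0.5×2.38) = 2.69
Organism 6: 1 + 2.38 = 3.38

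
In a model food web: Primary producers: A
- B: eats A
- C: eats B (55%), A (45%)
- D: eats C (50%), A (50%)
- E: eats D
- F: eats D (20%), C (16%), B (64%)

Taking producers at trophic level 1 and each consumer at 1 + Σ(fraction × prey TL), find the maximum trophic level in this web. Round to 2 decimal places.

B: 1 + 1 = 2
C: 1 + (0.55×2 + 0.45×1) = 2.55
D: 1 + (0.5×2.55 + 0.5×1) = 2.775
E: 1 + 2.775 = 3.775
F: 1 + (0.2×2.775 + 0.16×2.55 + 0.64×2) = 3.243

3.78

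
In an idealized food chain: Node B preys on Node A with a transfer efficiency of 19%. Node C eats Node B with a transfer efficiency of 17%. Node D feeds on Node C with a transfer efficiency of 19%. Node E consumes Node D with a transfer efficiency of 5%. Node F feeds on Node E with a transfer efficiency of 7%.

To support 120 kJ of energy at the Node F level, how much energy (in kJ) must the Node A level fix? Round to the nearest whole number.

Cumulative transfer efficiency: 0.19 × 0.17 × 0.19 × 0.05 × 0.07 = 0.0000214795
Node A energy = 120 / 0.0000214795 = 5586722 kJ

5586722 kJ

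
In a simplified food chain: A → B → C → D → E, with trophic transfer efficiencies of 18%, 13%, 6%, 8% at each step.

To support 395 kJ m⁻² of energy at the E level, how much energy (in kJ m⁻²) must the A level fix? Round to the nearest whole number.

Cumulative transfer efficiency: 0.18 × 0.13 × 0.06 × 0.08 = 0.00011232
A energy = 395 / 0.00011232 = 3516738 kJ m⁻²

3516738 kJ m⁻²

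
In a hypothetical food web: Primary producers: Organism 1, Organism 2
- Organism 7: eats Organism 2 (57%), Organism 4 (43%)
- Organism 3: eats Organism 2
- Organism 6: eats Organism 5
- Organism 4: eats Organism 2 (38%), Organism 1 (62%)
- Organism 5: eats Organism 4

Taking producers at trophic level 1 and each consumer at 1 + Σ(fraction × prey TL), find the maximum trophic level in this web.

4

Organism 3: 1 + 1 = 2
Organism 4: 1 + (0.38×1 + 0.62×1) = 2
Organism 5: 1 + 2 = 3
Organism 6: 1 + 3 = 4
Organism 7: 1 + (0.57×1 + 0.43×2) = 2.43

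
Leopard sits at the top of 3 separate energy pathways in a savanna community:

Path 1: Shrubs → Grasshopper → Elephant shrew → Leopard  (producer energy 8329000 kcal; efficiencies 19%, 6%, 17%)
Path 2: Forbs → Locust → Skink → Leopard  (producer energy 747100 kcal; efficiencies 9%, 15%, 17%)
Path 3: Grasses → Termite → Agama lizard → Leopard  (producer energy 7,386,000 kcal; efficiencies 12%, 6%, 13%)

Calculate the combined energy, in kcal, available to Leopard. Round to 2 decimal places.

Path 1: 8329000 × 0.19 × 0.06 × 0.17 = 16141.602 kcal
Path 2: 747100 × 0.09 × 0.15 × 0.17 = 1714.5945 kcal
Path 3: 7386000 × 0.12 × 0.06 × 0.13 = 6913.296 kcal
Total at Leopard: 16141.602 + 1714.5945 + 6913.296 = 24769.4925 kcal

24769.49 kcal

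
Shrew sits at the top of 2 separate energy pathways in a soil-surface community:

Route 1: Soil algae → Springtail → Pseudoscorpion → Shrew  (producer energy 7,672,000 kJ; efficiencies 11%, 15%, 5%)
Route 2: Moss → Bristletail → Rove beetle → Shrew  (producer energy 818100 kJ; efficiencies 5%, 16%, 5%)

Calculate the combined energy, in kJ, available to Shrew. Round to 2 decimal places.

Route 1: 7672000 × 0.11 × 0.15 × 0.05 = 6329.4 kJ
Route 2: 818100 × 0.05 × 0.16 × 0.05 = 327.24 kJ
Total at Shrew: 6329.4 + 327.24 = 6656.64 kJ

6656.64 kJ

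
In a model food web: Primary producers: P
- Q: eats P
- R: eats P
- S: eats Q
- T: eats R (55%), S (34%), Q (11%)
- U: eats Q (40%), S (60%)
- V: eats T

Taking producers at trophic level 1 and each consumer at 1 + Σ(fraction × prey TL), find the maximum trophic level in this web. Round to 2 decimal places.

4.34

Q: 1 + 1 = 2
R: 1 + 1 = 2
S: 1 + 2 = 3
T: 1 + (0.55×2 + 0.34×3 + 0.11×2) = 3.34
U: 1 + (0.4×2 + 0.6×3) = 3.6
V: 1 + 3.34 = 4.34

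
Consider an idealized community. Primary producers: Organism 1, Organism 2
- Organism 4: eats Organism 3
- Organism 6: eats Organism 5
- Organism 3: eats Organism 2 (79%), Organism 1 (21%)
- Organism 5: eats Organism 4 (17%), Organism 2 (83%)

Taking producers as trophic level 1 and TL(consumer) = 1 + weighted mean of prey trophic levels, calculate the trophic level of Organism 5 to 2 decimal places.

Organism 3: 1 + (0.79×1 + 0.21×1) = 2
Organism 4: 1 + 2 = 3
Organism 5: 1 + (0.17×3 + 0.83×1) = 2.34
Organism 6: 1 + 2.34 = 3.34

2.34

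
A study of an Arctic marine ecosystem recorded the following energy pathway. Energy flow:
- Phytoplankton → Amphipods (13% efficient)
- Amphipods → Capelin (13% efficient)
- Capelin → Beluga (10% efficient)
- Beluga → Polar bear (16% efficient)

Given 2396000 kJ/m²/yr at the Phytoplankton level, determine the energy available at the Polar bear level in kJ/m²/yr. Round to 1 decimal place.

647.9 kJ/m²/yr

Amphipods: 2396000 × 0.13 = 311480 kJ/m²/yr
Capelin: 311480 × 0.13 = 40492.4 kJ/m²/yr
Beluga: 40492.4 × 0.1 = 4049.24 kJ/m²/yr
Polar bear: 4049.24 × 0.16 = 647.8784 kJ/m²/yr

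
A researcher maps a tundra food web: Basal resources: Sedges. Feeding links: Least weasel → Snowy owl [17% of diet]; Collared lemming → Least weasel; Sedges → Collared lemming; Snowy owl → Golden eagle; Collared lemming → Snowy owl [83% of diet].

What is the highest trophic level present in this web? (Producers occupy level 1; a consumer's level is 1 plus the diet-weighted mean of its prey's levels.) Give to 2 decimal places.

4.17

Collared lemming: 1 + 1 = 2
Least weasel: 1 + 2 = 3
Snowy owl: 1 + (0.83×2 + 0.17×3) = 3.17
Golden eagle: 1 + 3.17 = 4.17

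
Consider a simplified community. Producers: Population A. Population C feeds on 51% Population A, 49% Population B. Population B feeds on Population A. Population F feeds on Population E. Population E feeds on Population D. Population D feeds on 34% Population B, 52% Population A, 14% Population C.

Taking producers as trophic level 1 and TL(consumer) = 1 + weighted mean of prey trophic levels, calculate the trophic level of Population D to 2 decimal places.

2.55

Population B: 1 + 1 = 2
Population C: 1 + (0.51×1 + 0.49×2) = 2.49
Population D: 1 + (0.34×2 + 0.52×1 + 0.14×2.49) = 2.5486
Population E: 1 + 2.5486 = 3.5486
Population F: 1 + 3.5486 = 4.5486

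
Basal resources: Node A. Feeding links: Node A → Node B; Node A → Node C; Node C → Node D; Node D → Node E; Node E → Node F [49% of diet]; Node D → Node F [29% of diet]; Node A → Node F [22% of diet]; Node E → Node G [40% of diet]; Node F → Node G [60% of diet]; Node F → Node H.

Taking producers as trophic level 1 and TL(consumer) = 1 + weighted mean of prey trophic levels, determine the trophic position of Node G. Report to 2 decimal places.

5.03

Node B: 1 + 1 = 2
Node C: 1 + 1 = 2
Node D: 1 + 2 = 3
Node E: 1 + 3 = 4
Node F: 1 + (0.49×4 + 0.29×3 + 0.22×1) = 4.05
Node G: 1 + (0.4×4 + 0.6×4.05) = 5.03
Node H: 1 + 4.05 = 5.05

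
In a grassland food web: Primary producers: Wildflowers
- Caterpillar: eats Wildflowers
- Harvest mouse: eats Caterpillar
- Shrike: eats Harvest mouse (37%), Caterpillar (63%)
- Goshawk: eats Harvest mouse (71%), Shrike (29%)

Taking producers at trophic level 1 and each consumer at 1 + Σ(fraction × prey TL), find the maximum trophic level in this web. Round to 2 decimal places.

4.11

Caterpillar: 1 + 1 = 2
Harvest mouse: 1 + 2 = 3
Shrike: 1 + (0.37×3 + 0.63×2) = 3.37
Goshawk: 1 + (0.71×3 + 0.29×3.37) = 4.1073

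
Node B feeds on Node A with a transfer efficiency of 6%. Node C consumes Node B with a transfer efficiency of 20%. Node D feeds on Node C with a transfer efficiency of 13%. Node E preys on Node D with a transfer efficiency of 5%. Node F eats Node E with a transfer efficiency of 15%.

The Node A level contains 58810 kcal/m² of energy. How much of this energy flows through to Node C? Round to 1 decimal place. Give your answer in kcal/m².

Node B: 58810 × 0.06 = 3528.6 kcal/m²
Node C: 3528.6 × 0.2 = 705.72 kcal/m²

705.7 kcal/m²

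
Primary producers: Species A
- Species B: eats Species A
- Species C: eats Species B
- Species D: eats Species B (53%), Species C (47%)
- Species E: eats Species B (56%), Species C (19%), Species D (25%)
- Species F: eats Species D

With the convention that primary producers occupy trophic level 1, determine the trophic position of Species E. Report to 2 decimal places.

Species B: 1 + 1 = 2
Species C: 1 + 2 = 3
Species D: 1 + (0.53×2 + 0.47×3) = 3.47
Species E: 1 + (0.56×2 + 0.19×3 + 0.25×3.47) = 3.5575
Species F: 1 + 3.47 = 4.47

3.56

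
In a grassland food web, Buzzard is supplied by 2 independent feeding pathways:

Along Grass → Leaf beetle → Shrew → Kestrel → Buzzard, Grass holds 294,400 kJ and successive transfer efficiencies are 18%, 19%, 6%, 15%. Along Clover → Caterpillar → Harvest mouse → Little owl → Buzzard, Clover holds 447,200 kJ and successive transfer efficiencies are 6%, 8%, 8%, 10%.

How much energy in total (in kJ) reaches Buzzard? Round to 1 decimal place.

107.8 kJ

Via Grass: 294400 × 0.18 × 0.19 × 0.06 × 0.15 = 90.61632 kJ
Via Clover: 447200 × 0.06 × 0.08 × 0.08 × 0.1 = 17.17248 kJ
Total at Buzzard: 90.61632 + 17.17248 = 107.7888 kJ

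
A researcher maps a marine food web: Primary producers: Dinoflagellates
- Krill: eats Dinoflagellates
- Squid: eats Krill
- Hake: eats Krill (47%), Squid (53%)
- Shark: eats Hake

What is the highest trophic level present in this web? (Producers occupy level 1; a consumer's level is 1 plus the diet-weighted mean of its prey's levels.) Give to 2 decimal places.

4.53

Krill: 1 + 1 = 2
Squid: 1 + 2 = 3
Hake: 1 + (0.47×2 + 0.53×3) = 3.53
Shark: 1 + 3.53 = 4.53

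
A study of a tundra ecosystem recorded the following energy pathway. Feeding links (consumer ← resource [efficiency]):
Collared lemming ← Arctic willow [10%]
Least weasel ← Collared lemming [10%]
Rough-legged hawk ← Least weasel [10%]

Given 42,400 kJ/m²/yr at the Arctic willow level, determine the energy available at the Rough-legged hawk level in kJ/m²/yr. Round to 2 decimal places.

42.40 kJ/m²/yr

Collared lemming: 42400 × 0.1 = 4240 kJ/m²/yr
Least weasel: 4240 × 0.1 = 424 kJ/m²/yr
Rough-legged hawk: 424 × 0.1 = 42.4 kJ/m²/yr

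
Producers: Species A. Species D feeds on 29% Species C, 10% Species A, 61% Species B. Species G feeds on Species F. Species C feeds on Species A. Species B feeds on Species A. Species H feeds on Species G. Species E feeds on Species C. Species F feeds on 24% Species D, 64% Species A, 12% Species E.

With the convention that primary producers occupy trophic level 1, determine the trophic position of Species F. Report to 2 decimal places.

2.70

Species B: 1 + 1 = 2
Species C: 1 + 1 = 2
Species D: 1 + (0.29×2 + 0.1×1 + 0.61×2) = 2.9
Species E: 1 + 2 = 3
Species F: 1 + (0.24×2.9 + 0.64×1 + 0.12×3) = 2.696
Species G: 1 + 2.696 = 3.696
Species H: 1 + 3.696 = 4.696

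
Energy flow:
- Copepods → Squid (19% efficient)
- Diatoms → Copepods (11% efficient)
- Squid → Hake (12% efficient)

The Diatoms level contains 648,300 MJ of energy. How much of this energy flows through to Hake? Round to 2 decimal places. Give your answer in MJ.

Copepods: 648300 × 0.11 = 71313 MJ
Squid: 71313 × 0.19 = 13549.47 MJ
Hake: 13549.47 × 0.12 = 1625.9364 MJ

1625.94 MJ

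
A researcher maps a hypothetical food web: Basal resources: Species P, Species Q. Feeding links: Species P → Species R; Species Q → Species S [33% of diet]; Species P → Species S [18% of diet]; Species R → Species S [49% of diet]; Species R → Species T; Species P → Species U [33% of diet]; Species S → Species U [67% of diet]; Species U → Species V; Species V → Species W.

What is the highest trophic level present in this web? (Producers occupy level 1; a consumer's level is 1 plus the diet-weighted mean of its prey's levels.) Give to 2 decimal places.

5.00

Species R: 1 + 1 = 2
Species S: 1 + (0.33×1 + 0.18×1 + 0.49×2) = 2.49
Species T: 1 + 2 = 3
Species U: 1 + (0.33×1 + 0.67×2.49) = 2.9983
Species V: 1 + 2.9983 = 3.9983
Species W: 1 + 3.9983 = 4.9983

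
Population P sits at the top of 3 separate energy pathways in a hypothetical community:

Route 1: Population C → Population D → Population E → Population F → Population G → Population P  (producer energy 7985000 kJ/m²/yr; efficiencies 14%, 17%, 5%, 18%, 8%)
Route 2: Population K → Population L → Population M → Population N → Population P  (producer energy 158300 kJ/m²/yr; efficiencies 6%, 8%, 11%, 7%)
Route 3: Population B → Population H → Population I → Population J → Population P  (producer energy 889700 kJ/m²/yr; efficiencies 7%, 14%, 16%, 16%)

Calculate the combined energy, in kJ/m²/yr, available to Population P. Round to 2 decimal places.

365.89 kJ/m²/yr

Route 1: 7985000 × 0.14 × 0.17 × 0.05 × 0.18 × 0.08 = 136.83096 kJ/m²/yr
Route 2: 158300 × 0.06 × 0.08 × 0.11 × 0.07 = 5.850768 kJ/m²/yr
Route 3: 889700 × 0.07 × 0.14 × 0.16 × 0.16 = 223.207936 kJ/m²/yr
Total at Population P: 136.83096 + 5.850768 + 223.207936 = 365.889664 kJ/m²/yr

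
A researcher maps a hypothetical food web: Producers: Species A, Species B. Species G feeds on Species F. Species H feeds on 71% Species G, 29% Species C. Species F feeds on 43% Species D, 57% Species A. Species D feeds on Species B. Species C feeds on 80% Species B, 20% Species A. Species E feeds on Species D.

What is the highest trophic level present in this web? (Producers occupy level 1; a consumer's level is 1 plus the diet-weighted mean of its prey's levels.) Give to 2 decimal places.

Species C: 1 + (0.8×1 + 0.2×1) = 2
Species D: 1 + 1 = 2
Species E: 1 + 2 = 3
Species F: 1 + (0.43×2 + 0.57×1) = 2.43
Species G: 1 + 2.43 = 3.43
Species H: 1 + (0.71×3.43 + 0.29×2) = 4.0153

4.02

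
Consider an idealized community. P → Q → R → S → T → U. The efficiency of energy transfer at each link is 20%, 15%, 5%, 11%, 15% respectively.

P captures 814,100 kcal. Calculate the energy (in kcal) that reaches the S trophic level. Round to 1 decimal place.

Q: 814100 × 0.2 = 162820 kcal
R: 162820 × 0.15 = 24423 kcal
S: 24423 × 0.05 = 1221.15 kcal

1221.2 kcal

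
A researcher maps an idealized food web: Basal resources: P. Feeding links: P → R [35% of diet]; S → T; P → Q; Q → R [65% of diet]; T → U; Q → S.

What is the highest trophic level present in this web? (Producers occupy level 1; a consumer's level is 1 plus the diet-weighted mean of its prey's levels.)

Q: 1 + 1 = 2
R: 1 + (0.35×1 + 0.65×2) = 2.65
S: 1 + 2 = 3
T: 1 + 3 = 4
U: 1 + 4 = 5

5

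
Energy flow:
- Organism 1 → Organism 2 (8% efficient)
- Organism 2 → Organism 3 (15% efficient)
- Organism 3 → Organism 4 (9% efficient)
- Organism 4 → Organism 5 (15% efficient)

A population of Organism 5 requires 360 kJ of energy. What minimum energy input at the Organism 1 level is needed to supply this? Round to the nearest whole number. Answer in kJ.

Cumulative transfer efficiency: 0.08 × 0.15 × 0.09 × 0.15 = 0.000162
Organism 1 energy = 360 / 0.000162 = 2222222 kJ

2222222 kJ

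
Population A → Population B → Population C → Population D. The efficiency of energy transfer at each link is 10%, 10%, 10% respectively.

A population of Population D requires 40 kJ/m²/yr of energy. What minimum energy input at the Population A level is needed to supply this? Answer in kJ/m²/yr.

40000 kJ/m²/yr

Cumulative transfer efficiency: 0.1 × 0.1 × 0.1 = 0.001
Population A energy = 40 / 0.001 = 40000 kJ/m²/yr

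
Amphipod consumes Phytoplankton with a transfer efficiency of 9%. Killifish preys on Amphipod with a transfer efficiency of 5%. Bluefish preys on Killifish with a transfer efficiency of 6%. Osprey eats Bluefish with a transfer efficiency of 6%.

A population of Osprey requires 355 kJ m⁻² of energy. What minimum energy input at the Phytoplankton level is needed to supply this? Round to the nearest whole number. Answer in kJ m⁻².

21913580 kJ m⁻²

Cumulative transfer efficiency: 0.09 × 0.05 × 0.06 × 0.06 = 0.0000162
Phytoplankton energy = 355 / 0.0000162 = 21913580 kJ m⁻²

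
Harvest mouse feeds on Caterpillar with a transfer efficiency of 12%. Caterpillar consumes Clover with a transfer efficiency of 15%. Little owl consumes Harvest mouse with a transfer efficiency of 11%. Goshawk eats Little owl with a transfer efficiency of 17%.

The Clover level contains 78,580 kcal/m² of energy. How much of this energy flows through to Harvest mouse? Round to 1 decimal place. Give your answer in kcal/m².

1414.4 kcal/m²

Caterpillar: 78580 × 0.15 = 11787 kcal/m²
Harvest mouse: 11787 × 0.12 = 1414.44 kcal/m²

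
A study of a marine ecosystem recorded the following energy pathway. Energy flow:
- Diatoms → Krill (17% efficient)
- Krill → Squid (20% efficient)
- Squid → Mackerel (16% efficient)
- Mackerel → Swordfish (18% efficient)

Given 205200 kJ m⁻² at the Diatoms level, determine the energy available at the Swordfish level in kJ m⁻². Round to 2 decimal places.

Krill: 205200 × 0.17 = 34884 kJ m⁻²
Squid: 34884 × 0.2 = 6976.8 kJ m⁻²
Mackerel: 6976.8 × 0.16 = 1116.288 kJ m⁻²
Swordfish: 1116.288 × 0.18 = 200.93184 kJ m⁻²

200.93 kJ m⁻²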